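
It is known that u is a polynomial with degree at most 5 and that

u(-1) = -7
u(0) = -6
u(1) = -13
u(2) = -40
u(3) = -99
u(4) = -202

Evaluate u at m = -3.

First differences: 1, -7, -27, -59, -103. Second differences: -8, -20, -32, -44. Third differences: -12, -12, -12.
Level-3 differences are constant, so u has degree 3.
Fitting a degree-3 polynomial gives u(m) = -2m³ - 4m² - m - 6.
Then u(-3) = 15.

15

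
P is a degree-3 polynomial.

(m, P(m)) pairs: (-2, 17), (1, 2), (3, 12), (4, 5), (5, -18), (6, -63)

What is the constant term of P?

-3

Write P(m) = am³ + bm² + cm + d; the 6 given values yield a linear system in the 4 coefficients.
Solving, P(m) = -m³ + 4m² + 2m - 3.
The constant term is P(0) = -3.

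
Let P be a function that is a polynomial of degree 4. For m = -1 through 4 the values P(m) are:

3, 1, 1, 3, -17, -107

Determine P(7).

First differences: -2, 0, 2, -20, -90. Second differences: 2, 2, -22, -70. Third differences: 0, -24, -48. Fourth differences: -24, -24.
Level-4 differences are constant, so P has degree 4.
Fitting a degree-4 polynomial gives P(m) = -m^4 + 2m³ + 2m² - 3m + 1.
Then P(7) = -1637.

-1637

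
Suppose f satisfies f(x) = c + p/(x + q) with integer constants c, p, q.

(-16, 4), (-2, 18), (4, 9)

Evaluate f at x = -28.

5

(f(x) − c)(x + q) = p for each data point; the three points give a linear system in c and q, then p follows.
Solving: c = 6, q = 4, p = 24, so f(x) = 6 + 24/(x + 4).
Then f(-28) = 6 + 24/(-24) = 5.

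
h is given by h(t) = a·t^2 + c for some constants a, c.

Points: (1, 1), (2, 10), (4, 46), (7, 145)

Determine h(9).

From h(1) = 1 and h(2) = 10: 1a + c = 1 and 4a + c = 10.
Subtracting: 3a = 9, so a = 3; then c = 1 − 3·1 = -2.
So h(t) = 3t² − 2, and h(9) = 241.

241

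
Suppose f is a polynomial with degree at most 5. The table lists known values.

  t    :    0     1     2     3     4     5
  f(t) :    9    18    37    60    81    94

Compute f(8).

25

First differences: 9, 19, 23, 21, 13. Second differences: 10, 4, -2, -8. Third differences: -6, -6, -6.
Level-3 differences are constant, so f has degree 3.
Fitting a degree-3 polynomial gives f(t) = -t³ + 8t² + 2t + 9.
Then f(8) = 25.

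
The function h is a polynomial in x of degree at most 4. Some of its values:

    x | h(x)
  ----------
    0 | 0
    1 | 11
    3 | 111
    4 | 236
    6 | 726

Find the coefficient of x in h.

Write h(x) = ax^4 + bx³ + cx² + dx + e; the 5 given values yield a linear system in the 5 coefficients.
Solving, the leading coefficient vanishes, and h(x) = 3x³ + x² + 7x.
The coefficient of x is 7.

7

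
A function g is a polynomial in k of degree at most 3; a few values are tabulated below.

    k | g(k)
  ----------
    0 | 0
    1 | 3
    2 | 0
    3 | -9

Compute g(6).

-72

Write g(k) = ak³ + bk² + ck + d; the 4 given values yield a linear system in the 4 coefficients.
Solving, the leading coefficient vanishes, and g(k) = -3k² + 6k.
Then g(6) = -72.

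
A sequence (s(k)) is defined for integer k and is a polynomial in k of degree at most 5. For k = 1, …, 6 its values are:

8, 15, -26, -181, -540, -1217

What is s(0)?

First differences: 7, -41, -155, -359, -677. Second differences: -48, -114, -204, -318. Third differences: -66, -90, -114. Fourth differences: -24, -24.
Level-4 differences are constant, so s has degree 4.
Fitting a degree-4 polynomial gives s(k) = -k^4 - k³ + 7k² + 8k - 5.
Then s(0) = -5.

-5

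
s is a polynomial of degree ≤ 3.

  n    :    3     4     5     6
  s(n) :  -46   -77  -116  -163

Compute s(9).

First differences: -31, -39, -47. Second differences: -8, -8.
Level-2 differences are constant, so s has degree 2.
Fitting a degree-2 polynomial gives s(n) = -4n² - 3n - 1.
Then s(9) = -352.

-352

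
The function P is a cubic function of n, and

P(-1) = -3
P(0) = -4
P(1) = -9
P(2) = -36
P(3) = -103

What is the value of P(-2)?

First differences: -1, -5, -27, -67. Second differences: -4, -22, -40. Third differences: -18, -18.
Level-3 differences are constant, so P has degree 3.
Fitting a degree-3 polynomial gives P(n) = -3n³ - 2n² - 4.
Then P(-2) = 12.

12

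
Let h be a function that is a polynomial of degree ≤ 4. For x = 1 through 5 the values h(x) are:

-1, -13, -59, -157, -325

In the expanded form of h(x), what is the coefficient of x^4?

0

Write h(x) = ax^4 + bx³ + cx² + dx + e; the 5 given values yield a linear system in the 5 coefficients.
Solving, the leading coefficient vanishes, and h(x) = -3x³ + x² + 6x - 5.
The coefficient of x^4 is 0.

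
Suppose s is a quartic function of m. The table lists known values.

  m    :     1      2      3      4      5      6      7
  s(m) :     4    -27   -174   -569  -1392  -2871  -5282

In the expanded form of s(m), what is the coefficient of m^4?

Write s(m) = am^4 + bm³ + cm² + dm + e; the 7 given values yield a linear system in the 5 coefficients.
Solving, s(m) = -2m^4 - 2m³ + 4m² + m + 3.
The coefficient of m^4 is -2.

-2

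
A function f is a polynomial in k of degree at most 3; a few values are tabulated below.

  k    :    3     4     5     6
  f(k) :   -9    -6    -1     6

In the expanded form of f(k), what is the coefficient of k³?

0

First differences: 3, 5, 7. Second differences: 2, 2.
Level-2 differences are constant, so f has degree 2.
Fitting a degree-2 polynomial gives f(k) = k² - 4k - 6.
The coefficient of k³ is 0.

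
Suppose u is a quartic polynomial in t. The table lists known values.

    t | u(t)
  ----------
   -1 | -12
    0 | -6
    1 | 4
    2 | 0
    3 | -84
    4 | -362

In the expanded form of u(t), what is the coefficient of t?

First differences: 6, 10, -4, -84, -278. Second differences: 4, -14, -80, -194. Third differences: -18, -66, -114. Fourth differences: -48, -48.
Level-4 differences are constant, so u has degree 4.
Fitting a degree-4 polynomial gives u(t) = -2t^4 + t³ + 4t² + 7t - 6.
The coefficient of t is 7.

7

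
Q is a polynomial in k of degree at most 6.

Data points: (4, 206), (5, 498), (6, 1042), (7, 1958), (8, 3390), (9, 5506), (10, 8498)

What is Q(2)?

First differences: 292, 544, 916, 1432, 2116, 2992. Second differences: 252, 372, 516, 684, 876. Third differences: 120, 144, 168, 192. Fourth differences: 24, 24, 24.
Level-4 differences are constant, so Q has degree 4.
Fitting a degree-4 polynomial gives Q(k) = k^4 - 2k³ + 5k² - 2.
Then Q(2) = 18.

18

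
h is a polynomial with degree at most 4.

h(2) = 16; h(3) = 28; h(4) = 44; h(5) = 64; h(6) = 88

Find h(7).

116

First differences: 12, 16, 20, 24. Second differences: 4, 4, 4.
Level-2 differences are constant, so h has degree 2.
Extending the table by one column gives the next first difference 28, so h(7) = 88 + 28 = 116.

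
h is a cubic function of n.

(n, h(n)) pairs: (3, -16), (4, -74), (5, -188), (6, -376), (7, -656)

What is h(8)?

First differences: -58, -114, -188, -280. Second differences: -56, -74, -92. Third differences: -18, -18.
Level-3 differences are constant, so h has degree 3.
Fitting a degree-3 polynomial gives h(n) = -3n³ + 8n² - 3n + 2.
Then h(8) = -1046.

-1046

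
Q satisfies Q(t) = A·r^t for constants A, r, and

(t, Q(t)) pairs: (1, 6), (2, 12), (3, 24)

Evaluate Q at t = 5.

Consecutive ratio: 12/6 = 2, and 24/12 = 2, so r = 2.
Then A·2^1 = 6 gives A = 3, and Q(t) = 3·2^t.
Q(5) = 3·2^5 = 96.

96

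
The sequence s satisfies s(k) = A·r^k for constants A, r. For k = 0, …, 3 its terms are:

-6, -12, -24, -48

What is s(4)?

Consecutive ratio: -12/(-6) = 2, and -24/(-12) = 2, so r = 2.
Then A·2^0 = -6 gives A = -6, and s(k) = -6·2^k.
s(4) = -6·2^4 = -96.

-96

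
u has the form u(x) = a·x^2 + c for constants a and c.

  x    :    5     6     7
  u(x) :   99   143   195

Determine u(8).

From u(5) = 99 and u(6) = 143: 25a + c = 99 and 36a + c = 143.
Subtracting: 11a = 44, so a = 4; then c = 99 − 4·25 = -1.
So u(x) = 4x² − 1, and u(8) = 255.

255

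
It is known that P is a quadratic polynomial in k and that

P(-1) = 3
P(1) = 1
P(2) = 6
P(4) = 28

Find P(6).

Write P(k) = ak² + bk + c; the 4 given values yield a linear system in the 3 coefficients.
Solving, P(k) = 2k² - k.
Then P(6) = 66.

66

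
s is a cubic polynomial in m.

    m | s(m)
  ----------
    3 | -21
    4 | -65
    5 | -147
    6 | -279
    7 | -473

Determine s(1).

1

First differences: -44, -82, -132, -194. Second differences: -38, -50, -62. Third differences: -12, -12.
Level-3 differences are constant, so s has degree 3.
Fitting a degree-3 polynomial gives s(m) = -2m³ + 5m² - 5m + 3.
Then s(1) = 1.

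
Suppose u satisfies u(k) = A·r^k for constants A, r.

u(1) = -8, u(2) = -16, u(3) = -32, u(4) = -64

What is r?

Consecutive ratio: -16/(-8) = 2, and -32/(-16) = 2, so r = 2.
Then A·2^1 = -8 gives A = -4, and u(k) = -4·2^k.

2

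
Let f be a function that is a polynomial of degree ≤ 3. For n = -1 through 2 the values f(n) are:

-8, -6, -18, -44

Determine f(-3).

-54

First differences: 2, -12, -26. Second differences: -14, -14.
Level-2 differences are constant, so f has degree 2.
Fitting a degree-2 polynomial gives f(n) = -7n² - 5n - 6.
Then f(-3) = -54.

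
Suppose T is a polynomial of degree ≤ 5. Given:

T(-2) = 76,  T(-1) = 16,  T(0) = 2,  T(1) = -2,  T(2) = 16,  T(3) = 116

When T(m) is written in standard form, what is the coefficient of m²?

3

First differences: -60, -14, -4, 18, 100. Second differences: 46, 10, 22, 82. Third differences: -36, 12, 60. Fourth differences: 48, 48.
Level-4 differences are constant, so T has degree 4.
Fitting a degree-4 polynomial gives T(m) = 2m^4 - 2m³ + 3m² - 7m + 2.
The coefficient of m² is 3.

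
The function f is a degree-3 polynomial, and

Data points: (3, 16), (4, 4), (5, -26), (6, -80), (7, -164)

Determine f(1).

Write f(k) = ak³ + bk² + ck + d; the 5 given values yield a linear system in the 4 coefficients.
Solving, f(k) = -k³ + 3k² + 4k + 4.
Then f(1) = 10.

10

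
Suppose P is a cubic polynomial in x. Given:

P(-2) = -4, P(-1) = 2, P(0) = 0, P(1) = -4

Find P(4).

Write P(x) = ax³ + bx² + cx + d; the 4 given values yield a linear system in the 4 coefficients.
Solving, P(x) = x³ - x² - 4x.
Then P(4) = 32.

32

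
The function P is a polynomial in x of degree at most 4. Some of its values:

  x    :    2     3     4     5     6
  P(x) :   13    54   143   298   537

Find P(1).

2

Write P(x) = ax^4 + bx³ + cx² + dx + e; the 5 given values yield a linear system in the 5 coefficients.
Solving, the leading coefficient vanishes, and P(x) = 3x³ - 3x² - x + 3.
Then P(1) = 2.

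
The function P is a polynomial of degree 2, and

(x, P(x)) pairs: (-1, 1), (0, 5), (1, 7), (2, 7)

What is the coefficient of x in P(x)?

Write P(x) = ax² + bx + c; the 4 given values yield a linear system in the 3 coefficients.
Solving, P(x) = -x² + 3x + 5.
The coefficient of x is 3.

3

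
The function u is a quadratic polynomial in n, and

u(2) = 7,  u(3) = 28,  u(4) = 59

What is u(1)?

-4

Write u(n) = an² + bn + c; the 3 given values yield a linear system in the 3 coefficients.
Solving, u(n) = 5n² - 4n - 5.
Then u(1) = -4.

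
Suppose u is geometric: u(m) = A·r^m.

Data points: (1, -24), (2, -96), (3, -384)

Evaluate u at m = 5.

Consecutive ratio: -96/(-24) = 4, and -384/(-96) = 4, so r = 4.
Then A·4^1 = -24 gives A = -6, and u(m) = -6·4^m.
u(5) = -6·4^5 = -6144.

-6144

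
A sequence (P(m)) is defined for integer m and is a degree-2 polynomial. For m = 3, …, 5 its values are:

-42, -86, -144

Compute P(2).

Write P(m) = am² + bm + c; the 3 given values yield a linear system in the 3 coefficients.
Solving, P(m) = -7m² + 5m + 6.
Then P(2) = -12.

-12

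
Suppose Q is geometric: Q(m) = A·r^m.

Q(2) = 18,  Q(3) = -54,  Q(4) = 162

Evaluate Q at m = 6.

1458

Consecutive ratio: -54/18 = -3, and 162/(-54) = -3, so r = -3.
Then A·(-3)^2 = 18 gives A = 2, and Q(m) = 2·(-3)^m.
Q(6) = 2·(-3)^6 = 1458.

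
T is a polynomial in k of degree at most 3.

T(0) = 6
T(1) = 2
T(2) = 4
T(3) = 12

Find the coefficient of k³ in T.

First differences: -4, 2, 8. Second differences: 6, 6.
Level-2 differences are constant, so T has degree 2.
Fitting a degree-2 polynomial gives T(k) = 3k² - 7k + 6.
The coefficient of k³ is 0.

0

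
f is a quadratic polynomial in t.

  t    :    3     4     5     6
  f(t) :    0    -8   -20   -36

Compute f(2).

First differences: -8, -12, -16. Second differences: -4, -4.
Level-2 differences are constant, so f has degree 2.
Fitting a degree-2 polynomial gives f(t) = -2t² + 6t.
Then f(2) = 4.

4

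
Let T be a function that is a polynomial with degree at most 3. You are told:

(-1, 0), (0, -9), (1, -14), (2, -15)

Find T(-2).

13

First differences: -9, -5, -1. Second differences: 4, 4.
Level-2 differences are constant, so T has degree 2.
Fitting a degree-2 polynomial gives T(k) = 2k² - 7k - 9.
Then T(-2) = 13.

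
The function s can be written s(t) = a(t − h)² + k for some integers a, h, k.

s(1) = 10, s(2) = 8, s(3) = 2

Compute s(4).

First differences -2, -6; second difference -4 = 2a, so a = -2.
Expanding, the t-coefficient is −2ah = 4h; matching it to the data gives h = 1, and then k = 10.
So s(t) = -2(t − 1)² + 10.
s(4) = -2·3² + 10 = -8.

-8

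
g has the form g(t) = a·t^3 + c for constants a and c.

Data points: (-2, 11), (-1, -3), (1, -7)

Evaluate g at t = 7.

-691

From g(-2) = 11 and g(-1) = -3: -8a + c = 11 and -1a + c = -3.
Subtracting: 7a = -14, so a = -2; then c = 11 − (-2)·(-8) = -5.
So g(t) = -2t³ − 5, and g(7) = -691.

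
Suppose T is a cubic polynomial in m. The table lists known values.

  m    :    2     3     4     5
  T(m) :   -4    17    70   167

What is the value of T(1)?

-5

Write T(m) = am³ + bm² + cm + d; the 4 given values yield a linear system in the 4 coefficients.
Solving, T(m) = 2m³ - 2m² - 7m + 2.
Then T(1) = -5.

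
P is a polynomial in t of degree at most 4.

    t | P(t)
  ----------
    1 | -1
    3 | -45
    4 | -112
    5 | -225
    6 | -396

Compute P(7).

-637

Write P(t) = at^4 + bt³ + ct² + dt + e; the 5 given values yield a linear system in the 5 coefficients.
Solving, the leading coefficient vanishes, and P(t) = -2t³ + t².
Then P(7) = -637.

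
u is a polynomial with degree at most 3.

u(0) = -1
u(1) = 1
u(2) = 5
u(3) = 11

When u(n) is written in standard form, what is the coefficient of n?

1

First differences: 2, 4, 6. Second differences: 2, 2.
Level-2 differences are constant, so u has degree 2.
Fitting a degree-2 polynomial gives u(n) = n² + n - 1.
The coefficient of n is 1.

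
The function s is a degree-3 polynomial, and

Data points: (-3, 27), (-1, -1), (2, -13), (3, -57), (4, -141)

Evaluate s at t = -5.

Write s(t) = at³ + bt² + ct + d; the 5 given values yield a linear system in the 4 coefficients.
Solving, s(t) = -2t³ - 2t² + 4t + 3.
Then s(-5) = 183.

183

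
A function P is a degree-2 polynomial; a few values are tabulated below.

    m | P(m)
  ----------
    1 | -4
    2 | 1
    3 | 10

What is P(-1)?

Write P(m) = am² + bm + c; the 3 given values yield a linear system in the 3 coefficients.
Solving, P(m) = 2m² - m - 5.
Then P(-1) = -2.

-2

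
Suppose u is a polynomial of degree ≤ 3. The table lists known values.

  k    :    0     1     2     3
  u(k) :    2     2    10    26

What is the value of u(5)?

82

First differences: 0, 8, 16. Second differences: 8, 8.
Level-2 differences are constant, so u has degree 2.
Fitting a degree-2 polynomial gives u(k) = 4k² - 4k + 2.
Then u(5) = 82.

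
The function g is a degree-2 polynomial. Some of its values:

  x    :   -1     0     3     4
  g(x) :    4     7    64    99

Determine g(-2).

Write g(x) = ax² + bx + c; the 4 given values yield a linear system in the 3 coefficients.
Solving, g(x) = 4x² + 7x + 7.
Then g(-2) = 9.

9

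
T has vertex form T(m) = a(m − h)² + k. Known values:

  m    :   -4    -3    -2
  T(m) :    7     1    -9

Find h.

-5

First differences -6, -10; second difference -4 = 2a, so a = -2.
Expanding, the m-coefficient is −2ah = 4h; matching it to the data gives h = -5, and then k = 9.
So T(m) = -2(m + 5)² + 9.
Hence h = -5.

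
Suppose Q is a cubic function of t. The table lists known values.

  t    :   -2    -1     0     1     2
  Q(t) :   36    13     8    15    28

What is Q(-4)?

160

First differences: -23, -5, 7, 13. Second differences: 18, 12, 6. Third differences: -6, -6.
Level-3 differences are constant, so Q has degree 3.
Fitting a degree-3 polynomial gives Q(t) = -t³ + 6t² + 2t + 8.
Then Q(-4) = 160.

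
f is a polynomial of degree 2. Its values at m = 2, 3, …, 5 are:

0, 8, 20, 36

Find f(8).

108

Write f(m) = am² + bm + c; the 4 given values yield a linear system in the 3 coefficients.
Solving, f(m) = 2m² - 2m - 4.
Then f(8) = 108.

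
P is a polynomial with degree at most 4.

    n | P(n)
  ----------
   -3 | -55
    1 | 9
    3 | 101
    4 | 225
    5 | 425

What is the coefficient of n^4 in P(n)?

Write P(n) = an^4 + bn³ + cn² + dn + e; the 5 given values yield a linear system in the 5 coefficients.
Solving, the leading coefficient vanishes, and P(n) = 3n³ + 2n² - n + 5.
The coefficient of n^4 is 0.

0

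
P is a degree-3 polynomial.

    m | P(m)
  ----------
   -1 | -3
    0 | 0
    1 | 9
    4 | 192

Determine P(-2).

Write P(m) = am³ + bm² + cm + d; the 4 given values yield a linear system in the 4 coefficients.
Solving, P(m) = 2m³ + 3m² + 4m.
Then P(-2) = -12.

-12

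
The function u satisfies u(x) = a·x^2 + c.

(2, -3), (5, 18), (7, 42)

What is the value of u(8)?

From u(2) = -3 and u(5) = 18: 4a + c = -3 and 25a + c = 18.
Subtracting: 21a = 21, so a = 1; then c = -3 − 1·4 = -7.
So u(x) = 1x² − 7, and u(8) = 57.

57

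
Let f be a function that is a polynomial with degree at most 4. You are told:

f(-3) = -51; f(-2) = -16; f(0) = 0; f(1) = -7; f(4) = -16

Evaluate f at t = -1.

-1

Write f(t) = at^4 + bt³ + ct² + dt + e; the 5 given values yield a linear system in the 5 coefficients.
Solving, the leading coefficient vanishes, and f(t) = t³ - 4t² - 4t.
Then f(-1) = -1.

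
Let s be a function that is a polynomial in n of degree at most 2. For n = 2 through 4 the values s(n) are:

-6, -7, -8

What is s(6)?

-10

First differences: -1, -1.
Level-1 differences are constant, so s has degree 1.
Fitting a degree-1 polynomial gives s(n) = -n - 4.
Then s(6) = -10.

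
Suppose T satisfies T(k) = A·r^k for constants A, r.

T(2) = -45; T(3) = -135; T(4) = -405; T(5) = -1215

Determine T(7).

Consecutive ratio: -135/(-45) = 3, and -405/(-135) = 3, so r = 3.
Then A·3^2 = -45 gives A = -5, and T(k) = -5·3^k.
T(7) = -5·3^7 = -10935.

-10935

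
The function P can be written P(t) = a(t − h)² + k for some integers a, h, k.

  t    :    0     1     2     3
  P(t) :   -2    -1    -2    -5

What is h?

1

First differences 1, -1, -3; second difference -2 = 2a, so a = -1.
Expanding, the t-coefficient is −2ah = 2h; matching it to the data gives h = 1, and then k = -1.
So P(t) = -1(t − 1)² − 1.
Hence h = 1.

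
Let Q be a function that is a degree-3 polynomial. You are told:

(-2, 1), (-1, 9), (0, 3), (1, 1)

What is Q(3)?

81

Write Q(m) = am³ + bm² + cm + d; the 4 given values yield a linear system in the 4 coefficients.
Solving, Q(m) = 3m³ + 2m² - 7m + 3.
Then Q(3) = 81.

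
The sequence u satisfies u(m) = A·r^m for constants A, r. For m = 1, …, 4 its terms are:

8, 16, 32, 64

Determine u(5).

128

Consecutive ratio: 16/8 = 2, and 32/16 = 2, so r = 2.
Then A·2^1 = 8 gives A = 4, and u(m) = 4·2^m.
u(5) = 4·2^5 = 128.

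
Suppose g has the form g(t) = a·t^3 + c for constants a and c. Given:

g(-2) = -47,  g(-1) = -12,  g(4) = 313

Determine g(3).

From g(-2) = -47 and g(-1) = -12: -8a + c = -47 and -1a + c = -12.
Subtracting: 7a = 35, so a = 5; then c = -47 − 5·(-8) = -7.
So g(t) = 5t³ − 7, and g(3) = 128.

128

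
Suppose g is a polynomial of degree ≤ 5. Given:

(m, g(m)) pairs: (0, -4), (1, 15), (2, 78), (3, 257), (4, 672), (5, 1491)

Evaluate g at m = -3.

203

First differences: 19, 63, 179, 415, 819. Second differences: 44, 116, 236, 404. Third differences: 72, 120, 168. Fourth differences: 48, 48.
Level-4 differences are constant, so g has degree 4.
Fitting a degree-4 polynomial gives g(m) = 2m^4 + 8m² + 9m - 4.
Then g(-3) = 203.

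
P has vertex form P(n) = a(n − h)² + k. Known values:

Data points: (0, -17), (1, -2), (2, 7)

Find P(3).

First differences 15, 9; second difference -6 = 2a, so a = -3.
Expanding, the n-coefficient is −2ah = 6h; matching it to the data gives h = 3, and then k = 10.
So P(n) = -3(n − 3)² + 10.
P(3) = -3·0² + 10 = 10.

10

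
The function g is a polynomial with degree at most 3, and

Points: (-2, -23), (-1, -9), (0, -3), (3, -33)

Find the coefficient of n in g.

Write g(n) = an³ + bn² + cn + d; the 4 given values yield a linear system in the 4 coefficients.
Solving, the leading coefficient vanishes, and g(n) = -4n² + 2n - 3.
The coefficient of n is 2.

2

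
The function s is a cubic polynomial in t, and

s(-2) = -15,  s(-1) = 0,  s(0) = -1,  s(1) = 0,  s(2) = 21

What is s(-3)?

-64

First differences: 15, -1, 1, 21. Second differences: -16, 2, 20. Third differences: 18, 18.
Level-3 differences are constant, so s has degree 3.
Fitting a degree-3 polynomial gives s(t) = 3t³ + t² - 3t - 1.
Then s(-3) = -64.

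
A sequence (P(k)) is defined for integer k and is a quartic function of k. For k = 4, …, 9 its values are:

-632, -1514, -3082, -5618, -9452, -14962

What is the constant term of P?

First differences: -882, -1568, -2536, -3834, -5510. Second differences: -686, -968, -1298, -1676. Third differences: -282, -330, -378. Fourth differences: -48, -48.
Level-4 differences are constant, so P has degree 4.
Fitting a degree-4 polynomial gives P(k) = -2k^4 - 3k³ + 4k² + 3k - 4.
The constant term is P(0) = -4.

-4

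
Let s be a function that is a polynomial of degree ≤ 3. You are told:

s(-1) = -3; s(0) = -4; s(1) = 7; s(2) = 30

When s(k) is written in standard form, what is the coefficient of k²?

Write s(k) = ak³ + bk² + ck + d; the 4 given values yield a linear system in the 4 coefficients.
Solving, the leading coefficient vanishes, and s(k) = 6k² + 5k - 4.
The coefficient of k² is 6.

6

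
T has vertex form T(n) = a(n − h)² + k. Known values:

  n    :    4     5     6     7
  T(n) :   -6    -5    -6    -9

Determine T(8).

-14

First differences 1, -1, -3; second difference -2 = 2a, so a = -1.
Expanding, the n-coefficient is −2ah = 2h; matching it to the data gives h = 5, and then k = -5.
So T(n) = -1(n − 5)² − 5.
T(8) = -1·3² − 5 = -14.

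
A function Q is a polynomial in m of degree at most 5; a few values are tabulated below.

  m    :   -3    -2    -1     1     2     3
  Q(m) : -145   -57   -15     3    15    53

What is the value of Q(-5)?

-531

Write Q(m) = am^5 + bm^4 + cm³ + dm² + em + p; the 6 given values yield a linear system in the 6 coefficients.
Solving, the top 2 coefficients vanish, and Q(m) = 3m³ - 5m² + 6m - 1.
Then Q(-5) = -531.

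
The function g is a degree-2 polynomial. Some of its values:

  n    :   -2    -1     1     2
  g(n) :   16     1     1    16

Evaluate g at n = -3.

Write g(n) = an² + bn + c; the 4 given values yield a linear system in the 3 coefficients.
Solving, g(n) = 5n² - 4.
Then g(-3) = 41.

41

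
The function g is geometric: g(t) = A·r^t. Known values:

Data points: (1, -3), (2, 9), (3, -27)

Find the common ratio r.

-3

Consecutive ratio: 9/(-3) = -3, and -27/9 = -3, so r = -3.
Then A·(-3)^1 = -3 gives A = 1, and g(t) = 1·(-3)^t.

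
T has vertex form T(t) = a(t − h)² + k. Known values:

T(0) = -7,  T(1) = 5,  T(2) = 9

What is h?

First differences 12, 4; second difference -8 = 2a, so a = -4.
Expanding, the t-coefficient is −2ah = 8h; matching it to the data gives h = 2, and then k = 9.
So T(t) = -4(t − 2)² + 9.
Hence h = 2.

2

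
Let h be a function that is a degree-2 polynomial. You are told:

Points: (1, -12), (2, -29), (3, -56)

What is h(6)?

Write h(m) = am² + bm + c; the 3 given values yield a linear system in the 3 coefficients.
Solving, h(m) = -5m² - 2m - 5.
Then h(6) = -197.

-197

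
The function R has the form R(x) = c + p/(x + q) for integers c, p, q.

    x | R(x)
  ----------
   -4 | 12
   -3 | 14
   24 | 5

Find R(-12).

8

(R(x) − c)(x + q) = p for each data point; the three points give a linear system in c and q, then p follows.
Solving: c = 6, q = 0, p = -24, so R(x) = 6 − 24/(x + 0).
Then R(-12) = 6 − 24/(-12) = 8.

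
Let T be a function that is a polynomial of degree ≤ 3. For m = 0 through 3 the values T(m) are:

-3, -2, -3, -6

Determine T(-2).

Write T(m) = am³ + bm² + cm + d; the 4 given values yield a linear system in the 4 coefficients.
Solving, the leading coefficient vanishes, and T(m) = -m² + 2m - 3.
Then T(-2) = -11.

-11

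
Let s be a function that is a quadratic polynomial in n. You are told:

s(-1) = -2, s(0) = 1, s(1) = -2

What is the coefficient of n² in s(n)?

Write s(n) = an² + bn + c; the 3 given values yield a linear system in the 3 coefficients.
Solving, s(n) = -3n² + 1.
The coefficient of n² is -3.

-3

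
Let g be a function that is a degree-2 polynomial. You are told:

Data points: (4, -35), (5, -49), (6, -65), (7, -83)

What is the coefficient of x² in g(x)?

-1

First differences: -14, -16, -18. Second differences: -2, -2.
Level-2 differences are constant, so g has degree 2.
Fitting a degree-2 polynomial gives g(x) = -x² - 5x + 1.
The coefficient of x² is -1.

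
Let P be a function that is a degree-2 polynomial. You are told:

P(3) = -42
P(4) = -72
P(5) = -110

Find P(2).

Write P(n) = an² + bn + c; the 3 given values yield a linear system in the 3 coefficients.
Solving, P(n) = -4n² - 2n.
Then P(2) = -20.

-20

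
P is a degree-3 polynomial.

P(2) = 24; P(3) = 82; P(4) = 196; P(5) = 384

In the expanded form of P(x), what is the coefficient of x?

-4

Write P(x) = ax³ + bx² + cx + d; the 4 given values yield a linear system in the 4 coefficients.
Solving, P(x) = 3x³ + x² - 4x + 4.
The coefficient of x is -4.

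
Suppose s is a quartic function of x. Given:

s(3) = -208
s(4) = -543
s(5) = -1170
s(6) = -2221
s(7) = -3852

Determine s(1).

-6

Write s(x) = ax^4 + bx³ + cx² + dx + e; the 5 given values yield a linear system in the 5 coefficients.
Solving, s(x) = -x^4 - 4x³ - x² - 5x + 5.
Then s(1) = -6.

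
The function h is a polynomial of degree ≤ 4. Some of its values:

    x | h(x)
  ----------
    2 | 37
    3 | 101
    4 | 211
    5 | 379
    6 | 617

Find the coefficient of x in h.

First differences: 64, 110, 168, 238. Second differences: 46, 58, 70. Third differences: 12, 12.
Level-3 differences are constant, so h has degree 3.
Fitting a degree-3 polynomial gives h(x) = 2x³ + 5x² + x - 1.
The coefficient of x is 1.

1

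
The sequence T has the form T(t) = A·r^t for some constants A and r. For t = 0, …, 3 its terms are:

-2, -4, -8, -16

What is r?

2

Consecutive ratio: -4/(-2) = 2, and -8/(-4) = 2, so r = 2.
Then A·2^0 = -2 gives A = -2, and T(t) = -2·2^t.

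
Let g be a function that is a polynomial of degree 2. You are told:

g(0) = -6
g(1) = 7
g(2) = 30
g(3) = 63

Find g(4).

106

First differences: 13, 23, 33. Second differences: 10, 10.
Level-2 differences are constant, so g has degree 2.
Extending the table by one column gives the next first difference 43, so g(4) = 63 + 43 = 106.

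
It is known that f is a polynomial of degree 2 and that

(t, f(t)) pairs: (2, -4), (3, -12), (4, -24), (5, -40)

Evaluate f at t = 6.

-60

First differences: -8, -12, -16. Second differences: -4, -4.
Level-2 differences are constant, so f has degree 2.
Fitting a degree-2 polynomial gives f(t) = -2t² + 2t.
Then f(6) = -60.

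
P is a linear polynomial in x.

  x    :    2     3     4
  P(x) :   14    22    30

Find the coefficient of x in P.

First differences: 8, 8.
Level-1 differences are constant, so P has degree 1.
Fitting a degree-1 polynomial gives P(x) = 8x - 2.
The coefficient of x is 8.

8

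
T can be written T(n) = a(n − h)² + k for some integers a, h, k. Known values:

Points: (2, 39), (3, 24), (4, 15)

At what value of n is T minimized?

First differences -15, -9; second difference 6 = 2a, so a = 3.
Expanding, the n-coefficient is −2ah = -6h; matching it to the data gives h = 5, and then k = 12.
So T(n) = 3(n − 5)² + 12.
Hence h = 5.

5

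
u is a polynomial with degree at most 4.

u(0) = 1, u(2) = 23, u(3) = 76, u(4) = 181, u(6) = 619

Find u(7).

Write u(n) = an^4 + bn³ + cn² + dn + e; the 5 given values yield a linear system in the 5 coefficients.
Solving, the leading coefficient vanishes, and u(n) = 3n³ - n² + n + 1.
Then u(7) = 988.

988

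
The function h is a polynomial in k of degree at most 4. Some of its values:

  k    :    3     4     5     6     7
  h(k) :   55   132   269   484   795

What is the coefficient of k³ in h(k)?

3

First differences: 77, 137, 215, 311. Second differences: 60, 78, 96. Third differences: 18, 18.
Level-3 differences are constant, so h has degree 3.
Fitting a degree-3 polynomial gives h(k) = 3k³ - 6k² + 8k + 4.
The coefficient of k³ is 3.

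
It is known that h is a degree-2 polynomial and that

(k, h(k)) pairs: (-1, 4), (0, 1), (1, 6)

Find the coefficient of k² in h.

Write h(k) = ak² + bk + c; the 3 given values yield a linear system in the 3 coefficients.
Solving, h(k) = 4k² + k + 1.
The coefficient of k² is 4.

4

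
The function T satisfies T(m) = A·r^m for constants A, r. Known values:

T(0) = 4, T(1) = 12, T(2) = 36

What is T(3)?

108

Consecutive ratio: 12/4 = 3, and 36/12 = 3, so r = 3.
Then A·3^0 = 4 gives A = 4, and T(m) = 4·3^m.
T(3) = 4·3^3 = 108.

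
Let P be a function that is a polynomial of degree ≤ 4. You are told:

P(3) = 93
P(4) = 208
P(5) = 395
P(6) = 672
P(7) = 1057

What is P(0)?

0

First differences: 115, 187, 277, 385. Second differences: 72, 90, 108. Third differences: 18, 18.
Level-3 differences are constant, so P has degree 3.
Fitting a degree-3 polynomial gives P(t) = 3t³ + 4t.
Then P(0) = 0.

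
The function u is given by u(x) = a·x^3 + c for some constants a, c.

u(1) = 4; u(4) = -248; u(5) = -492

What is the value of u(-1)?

From u(1) = 4 and u(4) = -248: 1a + c = 4 and 64a + c = -248.
Subtracting: 63a = -252, so a = -4; then c = 4 − (-4)·1 = 8.
So u(x) = -4x³ + 8, and u(-1) = 12.

12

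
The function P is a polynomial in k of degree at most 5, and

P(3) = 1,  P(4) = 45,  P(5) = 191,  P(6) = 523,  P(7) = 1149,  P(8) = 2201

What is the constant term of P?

Write P(k) = ak^5 + bk^4 + ck³ + dk² + ek + p; the 6 given values yield a linear system in the 6 coefficients.
Solving, the leading coefficient vanishes, and P(k) = k^4 - 4k³ + 2k² + 3k + 1.
The constant term is P(0) = 1.

1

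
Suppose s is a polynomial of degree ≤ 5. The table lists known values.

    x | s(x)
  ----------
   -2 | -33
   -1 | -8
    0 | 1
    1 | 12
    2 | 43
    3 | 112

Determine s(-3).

-92

First differences: 25, 9, 11, 31, 69. Second differences: -16, 2, 20, 38. Third differences: 18, 18, 18.
Level-3 differences are constant, so s has degree 3.
Fitting a degree-3 polynomial gives s(x) = 3x³ + x² + 7x + 1.
Then s(-3) = -92.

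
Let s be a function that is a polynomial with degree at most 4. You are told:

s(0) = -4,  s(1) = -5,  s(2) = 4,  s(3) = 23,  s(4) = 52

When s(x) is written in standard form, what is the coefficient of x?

First differences: -1, 9, 19, 29. Second differences: 10, 10, 10.
Level-2 differences are constant, so s has degree 2.
Fitting a degree-2 polynomial gives s(x) = 5x² - 6x - 4.
The coefficient of x is -6.

-6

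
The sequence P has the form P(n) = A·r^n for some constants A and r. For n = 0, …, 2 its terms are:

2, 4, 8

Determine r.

Consecutive ratio: 4/2 = 2, and 8/4 = 2, so r = 2.
Then A·2^0 = 2 gives A = 2, and P(n) = 2·2^n.

2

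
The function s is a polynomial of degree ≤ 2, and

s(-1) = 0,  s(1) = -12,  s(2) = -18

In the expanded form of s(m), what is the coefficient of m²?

Write s(m) = am² + bm + c; the 3 given values yield a linear system in the 3 coefficients.
Solving, the leading coefficient vanishes, and s(m) = -6m - 6.
The coefficient of m² is 0.

0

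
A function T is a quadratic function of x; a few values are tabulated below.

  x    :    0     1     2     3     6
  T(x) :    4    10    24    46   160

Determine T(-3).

Write T(x) = ax² + bx + c; the 5 given values yield a linear system in the 3 coefficients.
Solving, T(x) = 4x² + 2x + 4.
Then T(-3) = 34.

34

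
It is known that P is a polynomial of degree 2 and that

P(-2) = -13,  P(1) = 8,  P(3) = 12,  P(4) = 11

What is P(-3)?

-24

Write P(x) = ax² + bx + c; the 4 given values yield a linear system in the 3 coefficients.
Solving, P(x) = -x² + 6x + 3.
Then P(-3) = -24.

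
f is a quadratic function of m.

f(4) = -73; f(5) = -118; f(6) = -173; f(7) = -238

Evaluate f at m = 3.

First differences: -45, -55, -65. Second differences: -10, -10.
Level-2 differences are constant, so f has degree 2.
Fitting a degree-2 polynomial gives f(m) = -5m² + 7.
Then f(3) = -38.

-38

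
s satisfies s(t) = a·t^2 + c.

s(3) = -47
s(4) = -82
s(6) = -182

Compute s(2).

-22

From s(3) = -47 and s(4) = -82: 9a + c = -47 and 16a + c = -82.
Subtracting: 7a = -35, so a = -5; then c = -47 − (-5)·9 = -2.
So s(t) = -5t² − 2, and s(2) = -22.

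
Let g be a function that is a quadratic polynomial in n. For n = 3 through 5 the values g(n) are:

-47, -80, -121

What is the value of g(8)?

Write g(n) = an² + bn + c; the 3 given values yield a linear system in the 3 coefficients.
Solving, g(n) = -4n² - 5n + 4.
Then g(8) = -292.

-292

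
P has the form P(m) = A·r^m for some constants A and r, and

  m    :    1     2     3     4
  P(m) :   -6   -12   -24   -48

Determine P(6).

-192

Consecutive ratio: -12/(-6) = 2, and -24/(-12) = 2, so r = 2.
Then A·2^1 = -6 gives A = -3, and P(m) = -3·2^m.
P(6) = -3·2^6 = -192.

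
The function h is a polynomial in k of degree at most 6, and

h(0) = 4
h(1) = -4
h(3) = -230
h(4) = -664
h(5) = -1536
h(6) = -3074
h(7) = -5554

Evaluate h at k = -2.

-10

Write h(k) = ak^6 + bk^5 + ck^4 + dk³ + ek² + pk + q; the 7 given values yield a linear system in the 7 coefficients.
Solving, the top 2 coefficients vanish, and h(k) = -2k^4 - 2k³ - k² - 3k + 4.
Then h(-2) = -10.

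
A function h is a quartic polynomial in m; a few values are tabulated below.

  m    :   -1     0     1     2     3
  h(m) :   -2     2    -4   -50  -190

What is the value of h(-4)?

Write h(m) = am^4 + bm³ + cm² + dm + e; the 5 given values yield a linear system in the 5 coefficients.
Solving, h(m) = -m^4 - 3m³ - 4m² + 2m + 2.
Then h(-4) = -134.

-134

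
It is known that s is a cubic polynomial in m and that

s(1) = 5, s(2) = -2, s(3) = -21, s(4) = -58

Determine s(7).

Write s(m) = am³ + bm² + cm + d; the 4 given values yield a linear system in the 4 coefficients.
Solving, s(m) = -m³ + 6.
Then s(7) = -337.

-337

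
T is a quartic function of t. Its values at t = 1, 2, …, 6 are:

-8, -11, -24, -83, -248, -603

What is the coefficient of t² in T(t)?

Write T(t) = at^4 + bt³ + ct² + dt + e; the 6 given values yield a linear system in the 5 coefficients.
Solving, T(t) = -t^4 + 4t³ - 4t² - 4t - 3.
The coefficient of t² is -4.

-4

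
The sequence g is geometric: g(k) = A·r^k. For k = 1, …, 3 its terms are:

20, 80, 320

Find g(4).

Consecutive ratio: 80/20 = 4, and 320/80 = 4, so r = 4.
Then A·4^1 = 20 gives A = 5, and g(k) = 5·4^k.
g(4) = 5·4^4 = 1280.

1280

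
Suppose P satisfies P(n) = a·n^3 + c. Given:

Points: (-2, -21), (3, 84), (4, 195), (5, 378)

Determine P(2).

From P(-2) = -21 and P(3) = 84: -8a + c = -21 and 27a + c = 84.
Subtracting: 35a = 105, so a = 3; then c = -21 − 3·(-8) = 3.
So P(n) = 3n³ + 3, and P(2) = 27.

27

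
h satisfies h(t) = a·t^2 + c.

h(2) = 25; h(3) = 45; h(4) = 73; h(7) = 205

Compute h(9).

333

From h(2) = 25 and h(3) = 45: 4a + c = 25 and 9a + c = 45.
Subtracting: 5a = 20, so a = 4; then c = 25 − 4·4 = 9.
So h(t) = 4t² + 9, and h(9) = 333.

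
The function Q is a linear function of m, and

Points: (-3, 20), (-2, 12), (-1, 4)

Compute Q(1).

Write Q(m) = am + b; the 3 given values yield a linear system in the 2 coefficients.
Solving, Q(m) = -8m - 4.
Then Q(1) = -12.

-12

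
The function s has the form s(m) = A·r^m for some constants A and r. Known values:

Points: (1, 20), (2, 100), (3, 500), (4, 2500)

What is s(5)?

12500

Consecutive ratio: 100/20 = 5, and 500/100 = 5, so r = 5.
Then A·5^1 = 20 gives A = 4, and s(m) = 4·5^m.
s(5) = 4·5^5 = 12500.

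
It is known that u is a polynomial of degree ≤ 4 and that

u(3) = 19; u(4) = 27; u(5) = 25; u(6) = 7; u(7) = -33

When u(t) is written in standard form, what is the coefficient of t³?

-1

Write u(t) = at^4 + bt³ + ct² + dt + e; the 5 given values yield a linear system in the 5 coefficients.
Solving, the leading coefficient vanishes, and u(t) = -t³ + 7t² - 4t - 5.
The coefficient of t³ is -1.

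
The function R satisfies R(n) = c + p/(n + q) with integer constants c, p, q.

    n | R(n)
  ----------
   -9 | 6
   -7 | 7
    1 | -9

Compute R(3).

-3

(R(n) − c)(n + q) = p for each data point; the three points give a linear system in c and q, then p follows.
Solving: c = 3, q = 1, p = -24, so R(n) = 3 − 24/(n + 1).
Then R(3) = 3 − 24/4 = -3.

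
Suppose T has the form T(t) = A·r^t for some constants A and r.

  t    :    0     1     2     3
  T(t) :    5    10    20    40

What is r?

2

Consecutive ratio: 10/5 = 2, and 20/10 = 2, so r = 2.
Then A·2^0 = 5 gives A = 5, and T(t) = 5·2^t.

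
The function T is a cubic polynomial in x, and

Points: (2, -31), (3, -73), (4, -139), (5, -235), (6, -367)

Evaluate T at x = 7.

Write T(x) = ax³ + bx² + cx + d; the 5 given values yield a linear system in the 4 coefficients.
Solving, T(x) = -x³ - 3x² - 8x + 5.
Then T(7) = -541.

-541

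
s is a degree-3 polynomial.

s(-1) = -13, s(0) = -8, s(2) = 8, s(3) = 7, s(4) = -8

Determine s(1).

1

Write s(m) = am³ + bm² + cm + d; the 5 given values yield a linear system in the 4 coefficients.
Solving, s(m) = -m³ + 2m² + 8m - 8.
Then s(1) = 1.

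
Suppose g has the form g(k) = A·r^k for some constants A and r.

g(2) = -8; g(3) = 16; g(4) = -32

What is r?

-2

Consecutive ratio: 16/(-8) = -2, and -32/16 = -2, so r = -2.
Then A·(-2)^2 = -8 gives A = -2, and g(k) = -2·(-2)^k.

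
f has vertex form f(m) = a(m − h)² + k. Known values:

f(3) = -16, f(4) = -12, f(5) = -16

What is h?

4

First differences 4, -4; second difference -8 = 2a, so a = -4.
Expanding, the m-coefficient is −2ah = 8h; matching it to the data gives h = 4, and then k = -12.
So f(m) = -4(m − 4)² − 12.
Hence h = 4.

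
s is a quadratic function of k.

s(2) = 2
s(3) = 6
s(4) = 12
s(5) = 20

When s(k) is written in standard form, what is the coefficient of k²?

First differences: 4, 6, 8. Second differences: 2, 2.
Level-2 differences are constant, so s has degree 2.
Fitting a degree-2 polynomial gives s(k) = k² - k.
The coefficient of k² is 1.

1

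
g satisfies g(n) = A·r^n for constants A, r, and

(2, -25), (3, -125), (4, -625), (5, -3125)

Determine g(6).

-15625

Consecutive ratio: -125/(-25) = 5, and -625/(-125) = 5, so r = 5.
Then A·5^2 = -25 gives A = -1, and g(n) = -1·5^n.
g(6) = -1·5^6 = -15625.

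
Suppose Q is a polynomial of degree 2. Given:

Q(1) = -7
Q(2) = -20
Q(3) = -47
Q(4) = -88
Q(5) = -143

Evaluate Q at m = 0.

-8

First differences: -13, -27, -41, -55. Second differences: -14, -14, -14.
Level-2 differences are constant, so Q has degree 2.
Fitting a degree-2 polynomial gives Q(m) = -7m² + 8m - 8.
Then Q(0) = -8.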